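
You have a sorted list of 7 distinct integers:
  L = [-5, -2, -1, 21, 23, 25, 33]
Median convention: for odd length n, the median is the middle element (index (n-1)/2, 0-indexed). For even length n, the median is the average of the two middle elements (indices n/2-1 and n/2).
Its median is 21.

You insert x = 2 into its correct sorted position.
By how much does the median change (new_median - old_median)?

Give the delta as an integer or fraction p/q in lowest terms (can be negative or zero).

Old median = 21
After inserting x = 2: new sorted = [-5, -2, -1, 2, 21, 23, 25, 33]
New median = 23/2
Delta = 23/2 - 21 = -19/2

Answer: -19/2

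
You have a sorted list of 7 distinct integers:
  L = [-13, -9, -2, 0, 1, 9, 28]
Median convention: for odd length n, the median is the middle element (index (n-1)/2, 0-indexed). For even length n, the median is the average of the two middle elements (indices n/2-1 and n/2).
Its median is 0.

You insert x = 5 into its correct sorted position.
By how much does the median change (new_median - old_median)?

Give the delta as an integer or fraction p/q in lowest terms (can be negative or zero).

Answer: 1/2

Derivation:
Old median = 0
After inserting x = 5: new sorted = [-13, -9, -2, 0, 1, 5, 9, 28]
New median = 1/2
Delta = 1/2 - 0 = 1/2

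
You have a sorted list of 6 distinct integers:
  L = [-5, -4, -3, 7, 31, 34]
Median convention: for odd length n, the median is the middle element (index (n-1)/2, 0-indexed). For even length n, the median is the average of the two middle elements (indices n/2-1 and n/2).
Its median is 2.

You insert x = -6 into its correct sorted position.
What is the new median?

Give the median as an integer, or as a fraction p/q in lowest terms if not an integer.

Old list (sorted, length 6): [-5, -4, -3, 7, 31, 34]
Old median = 2
Insert x = -6
Old length even (6). Middle pair: indices 2,3 = -3,7.
New length odd (7). New median = single middle element.
x = -6: 0 elements are < x, 6 elements are > x.
New sorted list: [-6, -5, -4, -3, 7, 31, 34]
New median = -3

Answer: -3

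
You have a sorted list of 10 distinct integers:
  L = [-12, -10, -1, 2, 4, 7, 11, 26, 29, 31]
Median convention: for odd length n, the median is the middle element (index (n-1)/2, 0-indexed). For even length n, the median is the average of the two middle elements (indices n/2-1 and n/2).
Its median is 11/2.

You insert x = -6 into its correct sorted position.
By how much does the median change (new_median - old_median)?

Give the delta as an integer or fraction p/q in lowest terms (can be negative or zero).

Old median = 11/2
After inserting x = -6: new sorted = [-12, -10, -6, -1, 2, 4, 7, 11, 26, 29, 31]
New median = 4
Delta = 4 - 11/2 = -3/2

Answer: -3/2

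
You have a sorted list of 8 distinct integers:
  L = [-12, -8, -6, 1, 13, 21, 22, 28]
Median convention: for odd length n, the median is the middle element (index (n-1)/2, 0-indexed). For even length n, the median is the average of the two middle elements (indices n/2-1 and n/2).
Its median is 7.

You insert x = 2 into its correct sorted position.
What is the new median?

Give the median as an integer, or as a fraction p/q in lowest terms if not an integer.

Old list (sorted, length 8): [-12, -8, -6, 1, 13, 21, 22, 28]
Old median = 7
Insert x = 2
Old length even (8). Middle pair: indices 3,4 = 1,13.
New length odd (9). New median = single middle element.
x = 2: 4 elements are < x, 4 elements are > x.
New sorted list: [-12, -8, -6, 1, 2, 13, 21, 22, 28]
New median = 2

Answer: 2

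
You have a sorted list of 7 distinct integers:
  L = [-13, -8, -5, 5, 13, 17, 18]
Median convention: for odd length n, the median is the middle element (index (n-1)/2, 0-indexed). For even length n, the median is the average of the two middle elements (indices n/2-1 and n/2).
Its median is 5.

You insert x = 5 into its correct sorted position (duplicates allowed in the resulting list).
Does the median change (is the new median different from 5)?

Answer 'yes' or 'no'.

Old median = 5
Insert x = 5
New median = 5
Changed? no

Answer: no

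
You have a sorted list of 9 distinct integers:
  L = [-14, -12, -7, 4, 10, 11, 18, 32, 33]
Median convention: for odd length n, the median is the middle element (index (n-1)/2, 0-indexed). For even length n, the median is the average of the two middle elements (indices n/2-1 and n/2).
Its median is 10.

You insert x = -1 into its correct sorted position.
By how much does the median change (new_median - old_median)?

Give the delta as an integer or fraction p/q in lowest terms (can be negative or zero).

Answer: -3

Derivation:
Old median = 10
After inserting x = -1: new sorted = [-14, -12, -7, -1, 4, 10, 11, 18, 32, 33]
New median = 7
Delta = 7 - 10 = -3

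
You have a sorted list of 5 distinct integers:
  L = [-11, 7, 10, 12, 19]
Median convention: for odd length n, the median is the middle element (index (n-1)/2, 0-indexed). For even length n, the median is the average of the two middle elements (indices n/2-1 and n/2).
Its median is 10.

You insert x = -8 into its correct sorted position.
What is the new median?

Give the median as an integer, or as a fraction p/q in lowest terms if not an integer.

Old list (sorted, length 5): [-11, 7, 10, 12, 19]
Old median = 10
Insert x = -8
Old length odd (5). Middle was index 2 = 10.
New length even (6). New median = avg of two middle elements.
x = -8: 1 elements are < x, 4 elements are > x.
New sorted list: [-11, -8, 7, 10, 12, 19]
New median = 17/2

Answer: 17/2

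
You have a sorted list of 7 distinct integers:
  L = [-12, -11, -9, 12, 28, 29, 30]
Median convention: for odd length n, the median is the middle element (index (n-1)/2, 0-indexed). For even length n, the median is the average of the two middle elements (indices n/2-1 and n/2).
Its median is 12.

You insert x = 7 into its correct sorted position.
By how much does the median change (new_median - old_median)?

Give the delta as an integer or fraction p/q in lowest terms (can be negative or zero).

Answer: -5/2

Derivation:
Old median = 12
After inserting x = 7: new sorted = [-12, -11, -9, 7, 12, 28, 29, 30]
New median = 19/2
Delta = 19/2 - 12 = -5/2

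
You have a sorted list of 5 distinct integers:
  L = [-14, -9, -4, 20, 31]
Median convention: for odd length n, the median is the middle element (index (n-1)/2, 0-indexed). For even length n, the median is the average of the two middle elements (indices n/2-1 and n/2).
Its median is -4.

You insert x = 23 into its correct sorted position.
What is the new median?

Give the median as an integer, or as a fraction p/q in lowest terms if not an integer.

Old list (sorted, length 5): [-14, -9, -4, 20, 31]
Old median = -4
Insert x = 23
Old length odd (5). Middle was index 2 = -4.
New length even (6). New median = avg of two middle elements.
x = 23: 4 elements are < x, 1 elements are > x.
New sorted list: [-14, -9, -4, 20, 23, 31]
New median = 8

Answer: 8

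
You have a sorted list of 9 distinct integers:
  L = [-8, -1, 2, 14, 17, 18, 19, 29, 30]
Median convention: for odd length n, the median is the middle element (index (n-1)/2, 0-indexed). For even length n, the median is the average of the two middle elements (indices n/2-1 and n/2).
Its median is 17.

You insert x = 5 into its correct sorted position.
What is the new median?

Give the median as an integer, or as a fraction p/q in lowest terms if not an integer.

Answer: 31/2

Derivation:
Old list (sorted, length 9): [-8, -1, 2, 14, 17, 18, 19, 29, 30]
Old median = 17
Insert x = 5
Old length odd (9). Middle was index 4 = 17.
New length even (10). New median = avg of two middle elements.
x = 5: 3 elements are < x, 6 elements are > x.
New sorted list: [-8, -1, 2, 5, 14, 17, 18, 19, 29, 30]
New median = 31/2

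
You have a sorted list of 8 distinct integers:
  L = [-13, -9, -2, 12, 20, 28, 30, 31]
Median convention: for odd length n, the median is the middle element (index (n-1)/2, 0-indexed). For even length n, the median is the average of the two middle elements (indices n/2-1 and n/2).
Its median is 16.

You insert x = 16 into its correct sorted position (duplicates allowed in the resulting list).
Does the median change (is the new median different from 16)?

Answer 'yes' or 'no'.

Answer: no

Derivation:
Old median = 16
Insert x = 16
New median = 16
Changed? no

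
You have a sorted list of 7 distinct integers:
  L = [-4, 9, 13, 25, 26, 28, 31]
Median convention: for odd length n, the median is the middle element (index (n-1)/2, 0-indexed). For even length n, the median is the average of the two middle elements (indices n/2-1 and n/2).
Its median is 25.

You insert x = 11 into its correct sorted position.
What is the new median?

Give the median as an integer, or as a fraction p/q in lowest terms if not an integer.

Answer: 19

Derivation:
Old list (sorted, length 7): [-4, 9, 13, 25, 26, 28, 31]
Old median = 25
Insert x = 11
Old length odd (7). Middle was index 3 = 25.
New length even (8). New median = avg of two middle elements.
x = 11: 2 elements are < x, 5 elements are > x.
New sorted list: [-4, 9, 11, 13, 25, 26, 28, 31]
New median = 19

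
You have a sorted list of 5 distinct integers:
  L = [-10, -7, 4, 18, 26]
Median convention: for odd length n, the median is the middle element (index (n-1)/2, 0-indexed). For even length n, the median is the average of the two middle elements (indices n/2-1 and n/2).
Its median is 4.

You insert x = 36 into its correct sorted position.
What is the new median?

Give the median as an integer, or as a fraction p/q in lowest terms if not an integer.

Answer: 11

Derivation:
Old list (sorted, length 5): [-10, -7, 4, 18, 26]
Old median = 4
Insert x = 36
Old length odd (5). Middle was index 2 = 4.
New length even (6). New median = avg of two middle elements.
x = 36: 5 elements are < x, 0 elements are > x.
New sorted list: [-10, -7, 4, 18, 26, 36]
New median = 11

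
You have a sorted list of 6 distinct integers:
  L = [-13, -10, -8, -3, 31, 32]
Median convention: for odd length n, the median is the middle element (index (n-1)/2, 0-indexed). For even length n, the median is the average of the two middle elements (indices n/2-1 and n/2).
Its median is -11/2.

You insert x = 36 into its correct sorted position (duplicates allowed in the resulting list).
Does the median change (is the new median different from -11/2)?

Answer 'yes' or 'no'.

Old median = -11/2
Insert x = 36
New median = -3
Changed? yes

Answer: yes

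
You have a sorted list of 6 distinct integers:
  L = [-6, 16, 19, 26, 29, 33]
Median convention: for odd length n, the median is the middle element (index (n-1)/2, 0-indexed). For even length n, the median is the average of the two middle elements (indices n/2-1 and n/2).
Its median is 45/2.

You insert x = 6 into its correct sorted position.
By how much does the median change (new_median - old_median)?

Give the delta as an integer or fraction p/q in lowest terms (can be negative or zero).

Old median = 45/2
After inserting x = 6: new sorted = [-6, 6, 16, 19, 26, 29, 33]
New median = 19
Delta = 19 - 45/2 = -7/2

Answer: -7/2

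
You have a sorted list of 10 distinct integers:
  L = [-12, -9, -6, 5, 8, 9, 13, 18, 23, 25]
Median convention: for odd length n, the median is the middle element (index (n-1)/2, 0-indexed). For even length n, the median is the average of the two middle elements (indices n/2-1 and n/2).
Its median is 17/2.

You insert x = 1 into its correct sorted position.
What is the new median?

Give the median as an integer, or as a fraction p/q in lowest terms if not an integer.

Old list (sorted, length 10): [-12, -9, -6, 5, 8, 9, 13, 18, 23, 25]
Old median = 17/2
Insert x = 1
Old length even (10). Middle pair: indices 4,5 = 8,9.
New length odd (11). New median = single middle element.
x = 1: 3 elements are < x, 7 elements are > x.
New sorted list: [-12, -9, -6, 1, 5, 8, 9, 13, 18, 23, 25]
New median = 8

Answer: 8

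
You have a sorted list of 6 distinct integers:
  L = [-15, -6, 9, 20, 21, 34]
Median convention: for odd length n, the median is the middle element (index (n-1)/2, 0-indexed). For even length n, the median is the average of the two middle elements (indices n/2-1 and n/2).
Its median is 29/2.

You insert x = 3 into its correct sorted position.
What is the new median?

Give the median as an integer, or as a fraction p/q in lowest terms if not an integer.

Answer: 9

Derivation:
Old list (sorted, length 6): [-15, -6, 9, 20, 21, 34]
Old median = 29/2
Insert x = 3
Old length even (6). Middle pair: indices 2,3 = 9,20.
New length odd (7). New median = single middle element.
x = 3: 2 elements are < x, 4 elements are > x.
New sorted list: [-15, -6, 3, 9, 20, 21, 34]
New median = 9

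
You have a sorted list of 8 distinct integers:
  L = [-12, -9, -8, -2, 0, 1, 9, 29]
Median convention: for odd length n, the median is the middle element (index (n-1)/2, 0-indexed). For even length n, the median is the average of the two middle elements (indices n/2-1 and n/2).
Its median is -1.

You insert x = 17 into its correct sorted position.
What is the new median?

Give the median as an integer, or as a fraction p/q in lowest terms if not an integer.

Old list (sorted, length 8): [-12, -9, -8, -2, 0, 1, 9, 29]
Old median = -1
Insert x = 17
Old length even (8). Middle pair: indices 3,4 = -2,0.
New length odd (9). New median = single middle element.
x = 17: 7 elements are < x, 1 elements are > x.
New sorted list: [-12, -9, -8, -2, 0, 1, 9, 17, 29]
New median = 0

Answer: 0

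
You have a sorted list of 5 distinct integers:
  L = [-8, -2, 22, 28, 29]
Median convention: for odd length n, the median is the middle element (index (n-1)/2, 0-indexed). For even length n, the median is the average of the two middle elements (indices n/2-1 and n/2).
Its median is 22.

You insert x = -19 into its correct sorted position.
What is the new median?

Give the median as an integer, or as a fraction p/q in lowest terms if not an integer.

Answer: 10

Derivation:
Old list (sorted, length 5): [-8, -2, 22, 28, 29]
Old median = 22
Insert x = -19
Old length odd (5). Middle was index 2 = 22.
New length even (6). New median = avg of two middle elements.
x = -19: 0 elements are < x, 5 elements are > x.
New sorted list: [-19, -8, -2, 22, 28, 29]
New median = 10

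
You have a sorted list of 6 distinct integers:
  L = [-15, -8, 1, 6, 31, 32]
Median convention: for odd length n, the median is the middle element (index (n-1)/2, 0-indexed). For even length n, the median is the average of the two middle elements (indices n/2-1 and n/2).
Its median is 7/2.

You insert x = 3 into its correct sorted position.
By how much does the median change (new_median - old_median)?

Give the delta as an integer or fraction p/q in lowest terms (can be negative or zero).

Answer: -1/2

Derivation:
Old median = 7/2
After inserting x = 3: new sorted = [-15, -8, 1, 3, 6, 31, 32]
New median = 3
Delta = 3 - 7/2 = -1/2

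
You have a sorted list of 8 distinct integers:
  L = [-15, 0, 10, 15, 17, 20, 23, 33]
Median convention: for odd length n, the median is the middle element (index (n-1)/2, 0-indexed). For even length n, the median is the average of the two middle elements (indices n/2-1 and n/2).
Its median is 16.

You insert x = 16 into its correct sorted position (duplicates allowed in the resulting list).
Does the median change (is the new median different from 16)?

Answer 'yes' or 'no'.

Answer: no

Derivation:
Old median = 16
Insert x = 16
New median = 16
Changed? no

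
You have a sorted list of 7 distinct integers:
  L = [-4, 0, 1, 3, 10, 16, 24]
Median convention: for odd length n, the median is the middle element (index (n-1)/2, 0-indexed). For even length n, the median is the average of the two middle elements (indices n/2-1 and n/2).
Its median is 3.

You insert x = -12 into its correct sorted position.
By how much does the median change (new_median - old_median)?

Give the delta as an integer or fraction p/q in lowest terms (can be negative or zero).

Answer: -1

Derivation:
Old median = 3
After inserting x = -12: new sorted = [-12, -4, 0, 1, 3, 10, 16, 24]
New median = 2
Delta = 2 - 3 = -1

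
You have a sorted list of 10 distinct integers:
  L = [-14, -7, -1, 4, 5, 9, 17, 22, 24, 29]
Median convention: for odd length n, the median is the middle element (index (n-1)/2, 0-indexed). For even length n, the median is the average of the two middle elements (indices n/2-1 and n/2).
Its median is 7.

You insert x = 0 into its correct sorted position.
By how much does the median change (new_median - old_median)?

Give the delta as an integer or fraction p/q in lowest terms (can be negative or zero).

Old median = 7
After inserting x = 0: new sorted = [-14, -7, -1, 0, 4, 5, 9, 17, 22, 24, 29]
New median = 5
Delta = 5 - 7 = -2

Answer: -2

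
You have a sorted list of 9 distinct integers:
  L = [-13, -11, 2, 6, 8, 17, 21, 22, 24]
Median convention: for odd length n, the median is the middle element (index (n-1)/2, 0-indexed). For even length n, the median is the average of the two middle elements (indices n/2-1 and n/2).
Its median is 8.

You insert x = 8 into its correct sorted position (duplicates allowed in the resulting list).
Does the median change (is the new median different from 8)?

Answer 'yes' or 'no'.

Answer: no

Derivation:
Old median = 8
Insert x = 8
New median = 8
Changed? no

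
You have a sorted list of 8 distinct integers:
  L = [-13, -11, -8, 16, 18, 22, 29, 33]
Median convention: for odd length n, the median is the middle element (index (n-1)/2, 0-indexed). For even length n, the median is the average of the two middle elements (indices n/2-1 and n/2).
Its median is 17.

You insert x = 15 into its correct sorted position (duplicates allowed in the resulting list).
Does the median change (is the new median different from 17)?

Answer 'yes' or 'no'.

Old median = 17
Insert x = 15
New median = 16
Changed? yes

Answer: yes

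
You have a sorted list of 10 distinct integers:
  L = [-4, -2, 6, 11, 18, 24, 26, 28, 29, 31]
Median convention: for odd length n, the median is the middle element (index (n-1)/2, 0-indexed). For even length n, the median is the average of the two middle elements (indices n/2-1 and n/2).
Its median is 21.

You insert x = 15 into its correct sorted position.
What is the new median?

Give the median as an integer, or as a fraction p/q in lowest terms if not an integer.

Answer: 18

Derivation:
Old list (sorted, length 10): [-4, -2, 6, 11, 18, 24, 26, 28, 29, 31]
Old median = 21
Insert x = 15
Old length even (10). Middle pair: indices 4,5 = 18,24.
New length odd (11). New median = single middle element.
x = 15: 4 elements are < x, 6 elements are > x.
New sorted list: [-4, -2, 6, 11, 15, 18, 24, 26, 28, 29, 31]
New median = 18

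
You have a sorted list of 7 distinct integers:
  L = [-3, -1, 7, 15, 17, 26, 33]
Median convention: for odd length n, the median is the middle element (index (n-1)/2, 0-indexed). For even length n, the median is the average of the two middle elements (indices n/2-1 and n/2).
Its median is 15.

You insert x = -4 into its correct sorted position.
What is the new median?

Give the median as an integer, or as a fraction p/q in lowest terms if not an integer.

Answer: 11

Derivation:
Old list (sorted, length 7): [-3, -1, 7, 15, 17, 26, 33]
Old median = 15
Insert x = -4
Old length odd (7). Middle was index 3 = 15.
New length even (8). New median = avg of two middle elements.
x = -4: 0 elements are < x, 7 elements are > x.
New sorted list: [-4, -3, -1, 7, 15, 17, 26, 33]
New median = 11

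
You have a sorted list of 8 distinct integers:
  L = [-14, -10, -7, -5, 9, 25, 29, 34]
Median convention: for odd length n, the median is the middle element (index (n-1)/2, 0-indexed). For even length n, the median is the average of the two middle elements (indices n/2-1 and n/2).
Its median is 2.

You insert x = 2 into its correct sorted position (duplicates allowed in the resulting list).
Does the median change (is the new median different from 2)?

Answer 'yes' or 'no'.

Old median = 2
Insert x = 2
New median = 2
Changed? no

Answer: no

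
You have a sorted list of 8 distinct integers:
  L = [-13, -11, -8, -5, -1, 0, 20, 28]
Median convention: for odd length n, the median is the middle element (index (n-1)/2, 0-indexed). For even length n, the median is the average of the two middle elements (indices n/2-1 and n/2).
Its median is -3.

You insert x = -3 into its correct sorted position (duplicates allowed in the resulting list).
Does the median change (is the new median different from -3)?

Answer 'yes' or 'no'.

Answer: no

Derivation:
Old median = -3
Insert x = -3
New median = -3
Changed? no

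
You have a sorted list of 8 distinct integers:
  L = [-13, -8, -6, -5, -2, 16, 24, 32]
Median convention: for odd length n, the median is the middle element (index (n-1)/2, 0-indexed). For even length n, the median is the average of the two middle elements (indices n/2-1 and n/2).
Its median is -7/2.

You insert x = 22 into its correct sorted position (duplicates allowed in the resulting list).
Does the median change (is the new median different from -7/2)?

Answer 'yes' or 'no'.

Answer: yes

Derivation:
Old median = -7/2
Insert x = 22
New median = -2
Changed? yes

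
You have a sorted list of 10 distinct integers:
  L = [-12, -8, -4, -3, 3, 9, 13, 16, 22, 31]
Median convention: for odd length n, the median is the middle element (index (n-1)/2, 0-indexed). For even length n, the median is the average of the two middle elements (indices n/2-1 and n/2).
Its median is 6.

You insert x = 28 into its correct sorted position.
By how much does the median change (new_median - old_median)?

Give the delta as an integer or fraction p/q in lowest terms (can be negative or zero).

Answer: 3

Derivation:
Old median = 6
After inserting x = 28: new sorted = [-12, -8, -4, -3, 3, 9, 13, 16, 22, 28, 31]
New median = 9
Delta = 9 - 6 = 3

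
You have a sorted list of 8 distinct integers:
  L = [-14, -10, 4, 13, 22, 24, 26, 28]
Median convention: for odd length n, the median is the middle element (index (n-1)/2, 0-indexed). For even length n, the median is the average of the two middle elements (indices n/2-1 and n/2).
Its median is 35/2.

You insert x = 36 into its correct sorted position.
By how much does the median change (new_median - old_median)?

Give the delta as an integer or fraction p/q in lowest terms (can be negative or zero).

Old median = 35/2
After inserting x = 36: new sorted = [-14, -10, 4, 13, 22, 24, 26, 28, 36]
New median = 22
Delta = 22 - 35/2 = 9/2

Answer: 9/2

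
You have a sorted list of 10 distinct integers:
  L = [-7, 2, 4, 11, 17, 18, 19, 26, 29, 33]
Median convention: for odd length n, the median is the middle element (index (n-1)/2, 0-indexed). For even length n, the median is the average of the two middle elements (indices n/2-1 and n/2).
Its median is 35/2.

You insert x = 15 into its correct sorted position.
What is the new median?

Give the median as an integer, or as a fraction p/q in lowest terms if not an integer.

Answer: 17

Derivation:
Old list (sorted, length 10): [-7, 2, 4, 11, 17, 18, 19, 26, 29, 33]
Old median = 35/2
Insert x = 15
Old length even (10). Middle pair: indices 4,5 = 17,18.
New length odd (11). New median = single middle element.
x = 15: 4 elements are < x, 6 elements are > x.
New sorted list: [-7, 2, 4, 11, 15, 17, 18, 19, 26, 29, 33]
New median = 17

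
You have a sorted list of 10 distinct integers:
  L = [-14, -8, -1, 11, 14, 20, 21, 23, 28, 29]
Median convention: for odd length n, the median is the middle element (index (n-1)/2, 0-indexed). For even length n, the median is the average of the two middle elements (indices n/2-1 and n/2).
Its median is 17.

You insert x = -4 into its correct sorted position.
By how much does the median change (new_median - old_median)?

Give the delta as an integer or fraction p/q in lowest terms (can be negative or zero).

Answer: -3

Derivation:
Old median = 17
After inserting x = -4: new sorted = [-14, -8, -4, -1, 11, 14, 20, 21, 23, 28, 29]
New median = 14
Delta = 14 - 17 = -3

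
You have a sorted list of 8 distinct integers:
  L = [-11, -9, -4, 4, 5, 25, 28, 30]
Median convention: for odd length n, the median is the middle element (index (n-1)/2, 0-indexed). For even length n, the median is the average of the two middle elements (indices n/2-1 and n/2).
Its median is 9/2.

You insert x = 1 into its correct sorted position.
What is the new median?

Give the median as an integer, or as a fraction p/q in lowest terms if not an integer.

Answer: 4

Derivation:
Old list (sorted, length 8): [-11, -9, -4, 4, 5, 25, 28, 30]
Old median = 9/2
Insert x = 1
Old length even (8). Middle pair: indices 3,4 = 4,5.
New length odd (9). New median = single middle element.
x = 1: 3 elements are < x, 5 elements are > x.
New sorted list: [-11, -9, -4, 1, 4, 5, 25, 28, 30]
New median = 4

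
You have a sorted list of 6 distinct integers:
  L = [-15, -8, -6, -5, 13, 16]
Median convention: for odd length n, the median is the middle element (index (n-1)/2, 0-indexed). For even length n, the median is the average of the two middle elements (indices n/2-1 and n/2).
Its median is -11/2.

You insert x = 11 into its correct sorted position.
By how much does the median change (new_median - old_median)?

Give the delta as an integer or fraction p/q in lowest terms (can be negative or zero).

Old median = -11/2
After inserting x = 11: new sorted = [-15, -8, -6, -5, 11, 13, 16]
New median = -5
Delta = -5 - -11/2 = 1/2

Answer: 1/2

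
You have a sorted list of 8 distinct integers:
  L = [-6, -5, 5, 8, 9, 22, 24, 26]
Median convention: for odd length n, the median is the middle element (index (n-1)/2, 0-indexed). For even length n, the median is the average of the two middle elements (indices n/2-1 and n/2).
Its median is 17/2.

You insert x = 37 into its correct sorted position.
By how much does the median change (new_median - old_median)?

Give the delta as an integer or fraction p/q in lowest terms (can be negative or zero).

Answer: 1/2

Derivation:
Old median = 17/2
After inserting x = 37: new sorted = [-6, -5, 5, 8, 9, 22, 24, 26, 37]
New median = 9
Delta = 9 - 17/2 = 1/2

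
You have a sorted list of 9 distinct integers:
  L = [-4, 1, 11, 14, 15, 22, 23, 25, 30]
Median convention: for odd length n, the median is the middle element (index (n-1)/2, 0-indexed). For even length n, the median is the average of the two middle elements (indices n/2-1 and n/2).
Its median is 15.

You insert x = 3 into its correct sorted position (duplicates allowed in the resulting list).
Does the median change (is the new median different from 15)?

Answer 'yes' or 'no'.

Old median = 15
Insert x = 3
New median = 29/2
Changed? yes

Answer: yes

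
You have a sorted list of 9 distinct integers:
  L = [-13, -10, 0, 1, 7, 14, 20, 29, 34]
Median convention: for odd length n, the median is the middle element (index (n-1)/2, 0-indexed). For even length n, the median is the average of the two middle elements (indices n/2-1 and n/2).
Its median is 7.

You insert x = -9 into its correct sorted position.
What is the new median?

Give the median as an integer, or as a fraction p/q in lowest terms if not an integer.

Answer: 4

Derivation:
Old list (sorted, length 9): [-13, -10, 0, 1, 7, 14, 20, 29, 34]
Old median = 7
Insert x = -9
Old length odd (9). Middle was index 4 = 7.
New length even (10). New median = avg of two middle elements.
x = -9: 2 elements are < x, 7 elements are > x.
New sorted list: [-13, -10, -9, 0, 1, 7, 14, 20, 29, 34]
New median = 4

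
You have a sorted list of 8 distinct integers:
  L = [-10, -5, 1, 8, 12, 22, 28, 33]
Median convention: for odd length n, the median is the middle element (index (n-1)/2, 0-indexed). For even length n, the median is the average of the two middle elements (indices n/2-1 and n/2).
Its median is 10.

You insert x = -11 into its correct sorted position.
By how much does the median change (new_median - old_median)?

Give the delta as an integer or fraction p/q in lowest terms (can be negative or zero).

Old median = 10
After inserting x = -11: new sorted = [-11, -10, -5, 1, 8, 12, 22, 28, 33]
New median = 8
Delta = 8 - 10 = -2

Answer: -2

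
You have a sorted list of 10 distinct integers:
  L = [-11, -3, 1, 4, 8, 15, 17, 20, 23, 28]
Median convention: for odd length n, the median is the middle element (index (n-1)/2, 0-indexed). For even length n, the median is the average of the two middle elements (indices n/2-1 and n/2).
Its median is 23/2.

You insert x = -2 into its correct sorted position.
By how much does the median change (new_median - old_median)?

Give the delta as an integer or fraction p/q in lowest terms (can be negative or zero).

Old median = 23/2
After inserting x = -2: new sorted = [-11, -3, -2, 1, 4, 8, 15, 17, 20, 23, 28]
New median = 8
Delta = 8 - 23/2 = -7/2

Answer: -7/2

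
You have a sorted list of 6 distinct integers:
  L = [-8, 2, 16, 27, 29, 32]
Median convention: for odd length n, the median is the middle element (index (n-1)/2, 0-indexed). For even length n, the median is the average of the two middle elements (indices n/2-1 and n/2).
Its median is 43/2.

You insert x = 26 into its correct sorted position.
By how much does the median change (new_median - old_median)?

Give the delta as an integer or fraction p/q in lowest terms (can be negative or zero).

Old median = 43/2
After inserting x = 26: new sorted = [-8, 2, 16, 26, 27, 29, 32]
New median = 26
Delta = 26 - 43/2 = 9/2

Answer: 9/2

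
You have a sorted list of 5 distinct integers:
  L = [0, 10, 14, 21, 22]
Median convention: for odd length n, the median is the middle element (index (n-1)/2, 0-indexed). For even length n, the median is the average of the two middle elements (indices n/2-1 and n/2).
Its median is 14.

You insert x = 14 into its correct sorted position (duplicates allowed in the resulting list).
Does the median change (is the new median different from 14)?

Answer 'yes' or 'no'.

Answer: no

Derivation:
Old median = 14
Insert x = 14
New median = 14
Changed? no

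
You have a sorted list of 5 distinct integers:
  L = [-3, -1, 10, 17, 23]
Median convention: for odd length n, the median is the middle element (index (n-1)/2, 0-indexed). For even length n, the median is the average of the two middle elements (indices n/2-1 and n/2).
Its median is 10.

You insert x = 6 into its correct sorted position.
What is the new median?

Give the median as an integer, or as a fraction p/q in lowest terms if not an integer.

Answer: 8

Derivation:
Old list (sorted, length 5): [-3, -1, 10, 17, 23]
Old median = 10
Insert x = 6
Old length odd (5). Middle was index 2 = 10.
New length even (6). New median = avg of two middle elements.
x = 6: 2 elements are < x, 3 elements are > x.
New sorted list: [-3, -1, 6, 10, 17, 23]
New median = 8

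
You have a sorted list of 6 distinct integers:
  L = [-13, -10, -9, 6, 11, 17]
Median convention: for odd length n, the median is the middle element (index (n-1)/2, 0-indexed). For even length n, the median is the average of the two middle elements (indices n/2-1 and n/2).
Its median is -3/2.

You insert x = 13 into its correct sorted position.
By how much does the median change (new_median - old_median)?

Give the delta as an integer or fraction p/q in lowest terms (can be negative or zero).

Old median = -3/2
After inserting x = 13: new sorted = [-13, -10, -9, 6, 11, 13, 17]
New median = 6
Delta = 6 - -3/2 = 15/2

Answer: 15/2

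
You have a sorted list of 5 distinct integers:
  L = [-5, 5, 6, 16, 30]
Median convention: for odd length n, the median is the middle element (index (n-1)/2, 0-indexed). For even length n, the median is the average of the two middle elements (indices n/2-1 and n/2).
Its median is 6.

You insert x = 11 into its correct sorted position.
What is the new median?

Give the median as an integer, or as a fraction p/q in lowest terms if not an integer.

Answer: 17/2

Derivation:
Old list (sorted, length 5): [-5, 5, 6, 16, 30]
Old median = 6
Insert x = 11
Old length odd (5). Middle was index 2 = 6.
New length even (6). New median = avg of two middle elements.
x = 11: 3 elements are < x, 2 elements are > x.
New sorted list: [-5, 5, 6, 11, 16, 30]
New median = 17/2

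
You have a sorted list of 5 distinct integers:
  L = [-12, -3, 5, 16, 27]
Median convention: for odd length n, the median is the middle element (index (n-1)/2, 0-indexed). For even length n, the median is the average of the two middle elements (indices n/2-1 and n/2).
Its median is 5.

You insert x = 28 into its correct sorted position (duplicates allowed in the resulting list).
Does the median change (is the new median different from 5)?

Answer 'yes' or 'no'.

Answer: yes

Derivation:
Old median = 5
Insert x = 28
New median = 21/2
Changed? yes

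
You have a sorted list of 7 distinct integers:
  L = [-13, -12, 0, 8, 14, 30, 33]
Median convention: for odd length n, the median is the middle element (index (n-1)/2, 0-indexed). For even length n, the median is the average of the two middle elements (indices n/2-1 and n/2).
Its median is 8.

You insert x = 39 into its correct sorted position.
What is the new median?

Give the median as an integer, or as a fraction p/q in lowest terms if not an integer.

Old list (sorted, length 7): [-13, -12, 0, 8, 14, 30, 33]
Old median = 8
Insert x = 39
Old length odd (7). Middle was index 3 = 8.
New length even (8). New median = avg of two middle elements.
x = 39: 7 elements are < x, 0 elements are > x.
New sorted list: [-13, -12, 0, 8, 14, 30, 33, 39]
New median = 11

Answer: 11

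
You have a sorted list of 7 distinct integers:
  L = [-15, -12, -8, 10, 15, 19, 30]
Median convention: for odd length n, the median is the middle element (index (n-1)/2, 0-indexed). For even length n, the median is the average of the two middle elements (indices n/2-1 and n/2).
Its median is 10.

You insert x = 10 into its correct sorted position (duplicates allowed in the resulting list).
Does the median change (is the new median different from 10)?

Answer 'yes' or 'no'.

Old median = 10
Insert x = 10
New median = 10
Changed? no

Answer: no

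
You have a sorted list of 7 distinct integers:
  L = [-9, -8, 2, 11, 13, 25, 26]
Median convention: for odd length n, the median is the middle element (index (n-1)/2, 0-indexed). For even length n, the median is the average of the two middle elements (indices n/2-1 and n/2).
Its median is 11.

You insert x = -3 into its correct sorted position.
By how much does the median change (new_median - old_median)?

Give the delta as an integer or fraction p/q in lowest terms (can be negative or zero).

Old median = 11
After inserting x = -3: new sorted = [-9, -8, -3, 2, 11, 13, 25, 26]
New median = 13/2
Delta = 13/2 - 11 = -9/2

Answer: -9/2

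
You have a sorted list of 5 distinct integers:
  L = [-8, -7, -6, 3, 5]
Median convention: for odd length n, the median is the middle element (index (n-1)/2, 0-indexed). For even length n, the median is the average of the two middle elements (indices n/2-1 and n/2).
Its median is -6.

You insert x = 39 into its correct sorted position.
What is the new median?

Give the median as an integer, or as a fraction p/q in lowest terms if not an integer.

Answer: -3/2

Derivation:
Old list (sorted, length 5): [-8, -7, -6, 3, 5]
Old median = -6
Insert x = 39
Old length odd (5). Middle was index 2 = -6.
New length even (6). New median = avg of two middle elements.
x = 39: 5 elements are < x, 0 elements are > x.
New sorted list: [-8, -7, -6, 3, 5, 39]
New median = -3/2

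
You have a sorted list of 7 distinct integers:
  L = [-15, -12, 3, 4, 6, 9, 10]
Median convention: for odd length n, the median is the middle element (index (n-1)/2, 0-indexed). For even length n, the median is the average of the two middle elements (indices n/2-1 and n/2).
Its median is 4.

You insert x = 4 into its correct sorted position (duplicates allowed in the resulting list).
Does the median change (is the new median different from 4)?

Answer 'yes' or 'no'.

Old median = 4
Insert x = 4
New median = 4
Changed? no

Answer: no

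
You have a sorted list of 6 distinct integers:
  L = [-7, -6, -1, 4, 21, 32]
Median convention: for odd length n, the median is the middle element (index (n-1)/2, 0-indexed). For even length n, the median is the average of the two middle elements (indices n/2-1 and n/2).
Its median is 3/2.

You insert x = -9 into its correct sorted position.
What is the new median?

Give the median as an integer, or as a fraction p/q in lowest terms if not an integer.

Old list (sorted, length 6): [-7, -6, -1, 4, 21, 32]
Old median = 3/2
Insert x = -9
Old length even (6). Middle pair: indices 2,3 = -1,4.
New length odd (7). New median = single middle element.
x = -9: 0 elements are < x, 6 elements are > x.
New sorted list: [-9, -7, -6, -1, 4, 21, 32]
New median = -1

Answer: -1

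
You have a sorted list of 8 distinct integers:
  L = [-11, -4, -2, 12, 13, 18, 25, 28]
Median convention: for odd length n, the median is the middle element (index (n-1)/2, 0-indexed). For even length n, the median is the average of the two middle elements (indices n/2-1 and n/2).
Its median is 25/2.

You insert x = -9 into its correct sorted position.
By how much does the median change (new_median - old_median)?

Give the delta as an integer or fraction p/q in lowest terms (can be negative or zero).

Old median = 25/2
After inserting x = -9: new sorted = [-11, -9, -4, -2, 12, 13, 18, 25, 28]
New median = 12
Delta = 12 - 25/2 = -1/2

Answer: -1/2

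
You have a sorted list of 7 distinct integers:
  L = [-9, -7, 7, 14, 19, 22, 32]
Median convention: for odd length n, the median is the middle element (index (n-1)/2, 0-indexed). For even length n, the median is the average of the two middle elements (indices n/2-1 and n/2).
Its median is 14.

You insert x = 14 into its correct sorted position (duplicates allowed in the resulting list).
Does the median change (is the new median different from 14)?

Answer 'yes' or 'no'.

Answer: no

Derivation:
Old median = 14
Insert x = 14
New median = 14
Changed? no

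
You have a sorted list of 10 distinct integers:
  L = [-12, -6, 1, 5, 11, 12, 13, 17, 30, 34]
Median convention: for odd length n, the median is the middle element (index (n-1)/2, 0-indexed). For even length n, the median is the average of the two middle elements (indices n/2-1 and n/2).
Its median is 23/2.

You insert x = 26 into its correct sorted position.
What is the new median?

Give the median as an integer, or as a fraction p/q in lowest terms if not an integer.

Old list (sorted, length 10): [-12, -6, 1, 5, 11, 12, 13, 17, 30, 34]
Old median = 23/2
Insert x = 26
Old length even (10). Middle pair: indices 4,5 = 11,12.
New length odd (11). New median = single middle element.
x = 26: 8 elements are < x, 2 elements are > x.
New sorted list: [-12, -6, 1, 5, 11, 12, 13, 17, 26, 30, 34]
New median = 12

Answer: 12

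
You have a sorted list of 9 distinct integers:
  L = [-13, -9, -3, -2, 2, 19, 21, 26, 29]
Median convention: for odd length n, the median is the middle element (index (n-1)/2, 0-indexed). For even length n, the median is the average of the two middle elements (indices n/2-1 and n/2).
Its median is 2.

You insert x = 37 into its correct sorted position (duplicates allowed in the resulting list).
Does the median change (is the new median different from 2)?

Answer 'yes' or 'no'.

Answer: yes

Derivation:
Old median = 2
Insert x = 37
New median = 21/2
Changed? yes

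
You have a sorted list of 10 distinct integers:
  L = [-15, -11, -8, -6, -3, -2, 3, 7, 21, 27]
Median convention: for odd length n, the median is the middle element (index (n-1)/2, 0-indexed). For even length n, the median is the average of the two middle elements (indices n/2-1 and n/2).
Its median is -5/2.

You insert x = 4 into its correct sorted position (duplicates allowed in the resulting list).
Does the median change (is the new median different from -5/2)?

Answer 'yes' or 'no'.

Old median = -5/2
Insert x = 4
New median = -2
Changed? yes

Answer: yes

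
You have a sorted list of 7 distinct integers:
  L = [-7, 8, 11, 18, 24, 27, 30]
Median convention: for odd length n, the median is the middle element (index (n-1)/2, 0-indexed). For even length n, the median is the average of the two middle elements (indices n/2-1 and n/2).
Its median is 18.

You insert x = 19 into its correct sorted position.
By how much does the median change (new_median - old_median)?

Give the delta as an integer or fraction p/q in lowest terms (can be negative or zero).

Old median = 18
After inserting x = 19: new sorted = [-7, 8, 11, 18, 19, 24, 27, 30]
New median = 37/2
Delta = 37/2 - 18 = 1/2

Answer: 1/2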